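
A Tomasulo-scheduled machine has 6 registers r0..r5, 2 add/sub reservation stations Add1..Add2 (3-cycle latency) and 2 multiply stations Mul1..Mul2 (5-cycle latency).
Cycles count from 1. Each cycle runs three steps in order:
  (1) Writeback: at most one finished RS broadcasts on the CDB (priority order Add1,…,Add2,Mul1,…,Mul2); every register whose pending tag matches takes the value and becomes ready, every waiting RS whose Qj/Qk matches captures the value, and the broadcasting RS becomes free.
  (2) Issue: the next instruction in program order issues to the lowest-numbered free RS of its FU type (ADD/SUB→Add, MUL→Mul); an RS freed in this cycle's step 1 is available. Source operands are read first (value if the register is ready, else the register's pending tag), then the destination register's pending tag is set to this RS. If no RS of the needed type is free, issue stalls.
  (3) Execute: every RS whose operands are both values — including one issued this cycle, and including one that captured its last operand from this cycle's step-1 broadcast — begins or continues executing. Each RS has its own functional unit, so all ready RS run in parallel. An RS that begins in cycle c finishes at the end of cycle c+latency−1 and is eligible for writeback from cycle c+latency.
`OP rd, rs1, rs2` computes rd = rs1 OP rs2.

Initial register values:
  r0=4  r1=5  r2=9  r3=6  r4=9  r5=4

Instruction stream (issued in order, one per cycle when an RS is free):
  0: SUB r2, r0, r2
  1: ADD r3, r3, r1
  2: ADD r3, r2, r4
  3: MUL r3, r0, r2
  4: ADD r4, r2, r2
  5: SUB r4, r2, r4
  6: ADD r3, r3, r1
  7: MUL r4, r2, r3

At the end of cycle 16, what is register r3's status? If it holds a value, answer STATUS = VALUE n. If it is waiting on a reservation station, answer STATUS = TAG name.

cycle 1: issue SUB r2<-Add1 // r0:4,r1:5,r2:Add1,r3:6,r4:9,r5:4
cycle 2: issue ADD r3<-Add2 // r0:4,r1:5,r2:Add1,r3:Add2,r4:9,r5:4
cycle 3: stall // r0:4,r1:5,r2:Add1,r3:Add2,r4:9,r5:4
cycle 4: CDB Add1=-5; issue ADD r3<-Add1 // r0:4,r1:5,r2:-5,r3:Add1,r4:9,r5:4
cycle 5: CDB Add2=11; issue MUL r3<-Mul1 // r0:4,r1:5,r2:-5,r3:Mul1,r4:9,r5:4
cycle 6: issue ADD r4<-Add2 // r0:4,r1:5,r2:-5,r3:Mul1,r4:Add2,r5:4
cycle 7: CDB Add1=4; issue SUB r4<-Add1 // r0:4,r1:5,r2:-5,r3:Mul1,r4:Add1,r5:4
cycle 8: stall // r0:4,r1:5,r2:-5,r3:Mul1,r4:Add1,r5:4
cycle 9: CDB Add2=-10; issue ADD r3<-Add2 // r0:4,r1:5,r2:-5,r3:Add2,r4:Add1,r5:4
cycle 10: CDB Mul1=-20; issue MUL r4<-Mul1 // r0:4,r1:5,r2:-5,r3:Add2,r4:Mul1,r5:4
cycle 11: - // r0:4,r1:5,r2:-5,r3:Add2,r4:Mul1,r5:4
cycle 12: CDB Add1=5 // r0:4,r1:5,r2:-5,r3:Add2,r4:Mul1,r5:4
cycle 13: CDB Add2=-15 // r0:4,r1:5,r2:-5,r3:-15,r4:Mul1,r5:4
cycle 14: - // r0:4,r1:5,r2:-5,r3:-15,r4:Mul1,r5:4
cycle 15: - // r0:4,r1:5,r2:-5,r3:-15,r4:Mul1,r5:4
cycle 16: - // r0:4,r1:5,r2:-5,r3:-15,r4:Mul1,r5:4

STATUS = VALUE -15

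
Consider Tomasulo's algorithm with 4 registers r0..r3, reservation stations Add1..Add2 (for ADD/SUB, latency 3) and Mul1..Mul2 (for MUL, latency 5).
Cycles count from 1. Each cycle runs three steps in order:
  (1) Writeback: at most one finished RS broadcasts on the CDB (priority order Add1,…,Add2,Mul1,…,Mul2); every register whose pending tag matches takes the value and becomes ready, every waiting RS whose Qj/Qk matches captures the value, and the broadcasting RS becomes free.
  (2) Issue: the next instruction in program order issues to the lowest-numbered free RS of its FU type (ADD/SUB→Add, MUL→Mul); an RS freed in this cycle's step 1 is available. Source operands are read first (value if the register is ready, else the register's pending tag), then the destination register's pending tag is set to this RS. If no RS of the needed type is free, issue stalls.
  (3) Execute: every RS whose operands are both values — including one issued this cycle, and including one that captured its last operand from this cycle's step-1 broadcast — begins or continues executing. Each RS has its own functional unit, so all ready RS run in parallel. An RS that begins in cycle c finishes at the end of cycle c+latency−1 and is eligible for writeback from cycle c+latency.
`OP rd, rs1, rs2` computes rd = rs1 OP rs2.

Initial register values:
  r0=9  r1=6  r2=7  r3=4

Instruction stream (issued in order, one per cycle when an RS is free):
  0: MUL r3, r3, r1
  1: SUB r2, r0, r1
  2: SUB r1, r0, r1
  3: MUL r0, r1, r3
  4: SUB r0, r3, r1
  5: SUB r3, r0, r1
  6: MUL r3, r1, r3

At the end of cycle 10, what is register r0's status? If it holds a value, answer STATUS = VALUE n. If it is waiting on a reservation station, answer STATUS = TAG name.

STATUS = VALUE 21

c1: issue MUL r3<-Mul1 | r0:9,r1:6,r2:7,r3:Mul1
c2: issue SUB r2<-Add1 | r0:9,r1:6,r2:Add1,r3:Mul1
c3: issue SUB r1<-Add2 | r0:9,r1:Add2,r2:Add1,r3:Mul1
c4: issue MUL r0<-Mul2 | r0:Mul2,r1:Add2,r2:Add1,r3:Mul1
c5: CDB Add1=3; issue SUB r0<-Add1 | r0:Add1,r1:Add2,r2:3,r3:Mul1
c6: CDB Add2=3; issue SUB r3<-Add2 | r0:Add1,r1:3,r2:3,r3:Add2
c7: CDB Mul1=24; issue MUL r3<-Mul1 | r0:Add1,r1:3,r2:3,r3:Mul1
c8: - | r0:Add1,r1:3,r2:3,r3:Mul1
c9: - | r0:Add1,r1:3,r2:3,r3:Mul1
c10: CDB Add1=21 | r0:21,r1:3,r2:3,r3:Mul1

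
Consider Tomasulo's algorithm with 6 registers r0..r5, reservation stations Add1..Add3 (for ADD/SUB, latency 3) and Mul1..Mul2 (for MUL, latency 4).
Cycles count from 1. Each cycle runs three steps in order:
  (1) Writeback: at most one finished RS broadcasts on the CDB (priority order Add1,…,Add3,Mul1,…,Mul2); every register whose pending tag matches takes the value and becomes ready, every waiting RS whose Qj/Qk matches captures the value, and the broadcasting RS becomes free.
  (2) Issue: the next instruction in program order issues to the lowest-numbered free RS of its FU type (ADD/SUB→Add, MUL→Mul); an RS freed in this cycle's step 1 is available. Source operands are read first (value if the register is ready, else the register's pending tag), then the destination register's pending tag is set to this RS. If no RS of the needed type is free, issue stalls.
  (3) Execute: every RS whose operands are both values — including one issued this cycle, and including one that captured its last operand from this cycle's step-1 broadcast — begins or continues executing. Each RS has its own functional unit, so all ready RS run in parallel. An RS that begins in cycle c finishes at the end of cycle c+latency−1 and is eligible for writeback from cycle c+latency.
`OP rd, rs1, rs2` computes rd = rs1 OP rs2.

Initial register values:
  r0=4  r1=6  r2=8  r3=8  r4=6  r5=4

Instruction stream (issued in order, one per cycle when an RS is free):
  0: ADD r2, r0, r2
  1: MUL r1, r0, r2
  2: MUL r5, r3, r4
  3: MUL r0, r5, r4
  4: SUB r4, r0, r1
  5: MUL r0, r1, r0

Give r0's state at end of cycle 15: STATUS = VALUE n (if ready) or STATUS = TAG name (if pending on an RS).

STATUS = VALUE 13824

cycle 1: issue ADD r2<-Add1 // r0:4,r1:6,r2:Add1,r3:8,r4:6,r5:4
cycle 2: issue MUL r1<-Mul1 // r0:4,r1:Mul1,r2:Add1,r3:8,r4:6,r5:4
cycle 3: issue MUL r5<-Mul2 // r0:4,r1:Mul1,r2:Add1,r3:8,r4:6,r5:Mul2
cycle 4: CDB Add1=12; stall // r0:4,r1:Mul1,r2:12,r3:8,r4:6,r5:Mul2
cycle 5: stall // r0:4,r1:Mul1,r2:12,r3:8,r4:6,r5:Mul2
cycle 6: stall // r0:4,r1:Mul1,r2:12,r3:8,r4:6,r5:Mul2
cycle 7: CDB Mul2=48; issue MUL r0<-Mul2 // r0:Mul2,r1:Mul1,r2:12,r3:8,r4:6,r5:48
cycle 8: CDB Mul1=48; issue SUB r4<-Add1 // r0:Mul2,r1:48,r2:12,r3:8,r4:Add1,r5:48
cycle 9: issue MUL r0<-Mul1 // r0:Mul1,r1:48,r2:12,r3:8,r4:Add1,r5:48
cycle 10: - // r0:Mul1,r1:48,r2:12,r3:8,r4:Add1,r5:48
cycle 11: CDB Mul2=288 // r0:Mul1,r1:48,r2:12,r3:8,r4:Add1,r5:48
cycle 12: - // r0:Mul1,r1:48,r2:12,r3:8,r4:Add1,r5:48
cycle 13: - // r0:Mul1,r1:48,r2:12,r3:8,r4:Add1,r5:48
cycle 14: CDB Add1=240 // r0:Mul1,r1:48,r2:12,r3:8,r4:240,r5:48
cycle 15: CDB Mul1=13824 // r0:13824,r1:48,r2:12,r3:8,r4:240,r5:48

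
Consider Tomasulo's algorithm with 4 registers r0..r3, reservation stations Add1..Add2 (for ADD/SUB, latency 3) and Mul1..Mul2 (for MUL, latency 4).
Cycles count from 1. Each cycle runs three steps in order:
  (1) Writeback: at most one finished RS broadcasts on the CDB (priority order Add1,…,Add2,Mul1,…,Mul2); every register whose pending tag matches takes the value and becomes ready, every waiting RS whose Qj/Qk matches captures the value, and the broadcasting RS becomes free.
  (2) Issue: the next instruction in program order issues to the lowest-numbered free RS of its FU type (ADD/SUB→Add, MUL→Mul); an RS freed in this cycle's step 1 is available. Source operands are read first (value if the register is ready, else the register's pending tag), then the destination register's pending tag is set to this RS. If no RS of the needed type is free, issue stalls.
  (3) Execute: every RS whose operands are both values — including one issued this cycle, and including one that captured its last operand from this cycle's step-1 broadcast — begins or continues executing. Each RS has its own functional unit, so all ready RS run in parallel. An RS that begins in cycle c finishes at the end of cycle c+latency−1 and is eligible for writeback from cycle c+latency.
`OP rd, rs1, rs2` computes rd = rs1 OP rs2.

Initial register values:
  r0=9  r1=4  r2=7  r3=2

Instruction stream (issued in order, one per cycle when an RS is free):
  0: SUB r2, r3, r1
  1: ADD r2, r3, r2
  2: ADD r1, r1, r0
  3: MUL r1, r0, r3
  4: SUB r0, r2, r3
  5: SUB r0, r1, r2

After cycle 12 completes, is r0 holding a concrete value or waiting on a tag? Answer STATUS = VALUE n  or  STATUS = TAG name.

cycle 1: issue SUB r2<-Add1 // r0:9,r1:4,r2:Add1,r3:2
cycle 2: issue ADD r2<-Add2 // r0:9,r1:4,r2:Add2,r3:2
cycle 3: stall // r0:9,r1:4,r2:Add2,r3:2
cycle 4: CDB Add1=-2; issue ADD r1<-Add1 // r0:9,r1:Add1,r2:Add2,r3:2
cycle 5: issue MUL r1<-Mul1 // r0:9,r1:Mul1,r2:Add2,r3:2
cycle 6: stall // r0:9,r1:Mul1,r2:Add2,r3:2
cycle 7: CDB Add1=13; issue SUB r0<-Add1 // r0:Add1,r1:Mul1,r2:Add2,r3:2
cycle 8: CDB Add2=0; issue SUB r0<-Add2 // r0:Add2,r1:Mul1,r2:0,r3:2
cycle 9: CDB Mul1=18 // r0:Add2,r1:18,r2:0,r3:2
cycle 10: - // r0:Add2,r1:18,r2:0,r3:2
cycle 11: CDB Add1=-2 // r0:Add2,r1:18,r2:0,r3:2
cycle 12: CDB Add2=18 // r0:18,r1:18,r2:0,r3:2

STATUS = VALUE 18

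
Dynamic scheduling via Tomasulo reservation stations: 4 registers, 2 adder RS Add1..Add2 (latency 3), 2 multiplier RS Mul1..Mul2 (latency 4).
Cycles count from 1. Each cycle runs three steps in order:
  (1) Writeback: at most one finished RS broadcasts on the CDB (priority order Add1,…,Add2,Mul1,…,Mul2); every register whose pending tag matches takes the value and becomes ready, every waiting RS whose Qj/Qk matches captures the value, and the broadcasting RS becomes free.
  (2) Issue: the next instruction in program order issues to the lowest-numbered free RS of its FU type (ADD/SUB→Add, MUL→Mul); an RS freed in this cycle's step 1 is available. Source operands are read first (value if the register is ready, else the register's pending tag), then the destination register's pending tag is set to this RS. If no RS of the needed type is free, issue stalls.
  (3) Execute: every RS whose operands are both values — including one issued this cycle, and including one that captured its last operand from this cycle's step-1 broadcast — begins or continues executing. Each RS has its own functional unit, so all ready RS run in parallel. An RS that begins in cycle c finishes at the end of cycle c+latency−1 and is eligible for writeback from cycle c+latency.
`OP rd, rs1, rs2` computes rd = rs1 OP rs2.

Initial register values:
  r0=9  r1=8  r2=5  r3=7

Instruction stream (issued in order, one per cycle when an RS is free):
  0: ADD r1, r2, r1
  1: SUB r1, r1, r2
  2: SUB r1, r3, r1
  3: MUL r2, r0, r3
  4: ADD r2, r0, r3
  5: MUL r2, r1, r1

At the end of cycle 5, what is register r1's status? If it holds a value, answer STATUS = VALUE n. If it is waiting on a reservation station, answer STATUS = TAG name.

STATUS = TAG Add1

cycle 1: issue ADD r1<-Add1 // r0:9,r1:Add1,r2:5,r3:7
cycle 2: issue SUB r1<-Add2 // r0:9,r1:Add2,r2:5,r3:7
cycle 3: stall // r0:9,r1:Add2,r2:5,r3:7
cycle 4: CDB Add1=13; issue SUB r1<-Add1 // r0:9,r1:Add1,r2:5,r3:7
cycle 5: issue MUL r2<-Mul1 // r0:9,r1:Add1,r2:Mul1,r3:7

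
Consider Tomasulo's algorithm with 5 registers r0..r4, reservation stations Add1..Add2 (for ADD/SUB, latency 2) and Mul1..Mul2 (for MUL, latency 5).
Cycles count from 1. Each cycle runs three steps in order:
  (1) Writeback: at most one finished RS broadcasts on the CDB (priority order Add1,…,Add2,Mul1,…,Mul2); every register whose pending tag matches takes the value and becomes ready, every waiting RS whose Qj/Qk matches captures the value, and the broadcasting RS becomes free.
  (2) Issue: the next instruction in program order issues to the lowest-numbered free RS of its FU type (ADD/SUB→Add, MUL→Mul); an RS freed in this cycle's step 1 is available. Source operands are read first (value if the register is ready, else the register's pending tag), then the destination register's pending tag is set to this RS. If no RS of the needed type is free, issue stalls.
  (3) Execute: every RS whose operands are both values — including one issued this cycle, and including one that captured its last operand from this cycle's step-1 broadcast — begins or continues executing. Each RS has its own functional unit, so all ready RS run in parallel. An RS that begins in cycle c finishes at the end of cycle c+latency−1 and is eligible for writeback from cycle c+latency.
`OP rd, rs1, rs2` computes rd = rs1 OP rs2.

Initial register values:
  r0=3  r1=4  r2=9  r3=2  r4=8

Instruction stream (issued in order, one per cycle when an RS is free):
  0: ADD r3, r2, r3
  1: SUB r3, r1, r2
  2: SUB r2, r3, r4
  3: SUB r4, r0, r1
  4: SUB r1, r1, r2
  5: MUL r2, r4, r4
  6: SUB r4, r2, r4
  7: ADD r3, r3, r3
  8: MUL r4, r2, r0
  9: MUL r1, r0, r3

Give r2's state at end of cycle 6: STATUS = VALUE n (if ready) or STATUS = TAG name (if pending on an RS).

STATUS = VALUE -13

  c1: issue ADD r3<-Add1  regs: r0:3,r1:4,r2:9,r3:Add1,r4:8
  c2: issue SUB r3<-Add2  regs: r0:3,r1:4,r2:9,r3:Add2,r4:8
  c3: CDB Add1=11; issue SUB r2<-Add1  regs: r0:3,r1:4,r2:Add1,r3:Add2,r4:8
  c4: CDB Add2=-5; issue SUB r4<-Add2  regs: r0:3,r1:4,r2:Add1,r3:-5,r4:Add2
  c5: stall  regs: r0:3,r1:4,r2:Add1,r3:-5,r4:Add2
  c6: CDB Add1=-13; issue SUB r1<-Add1  regs: r0:3,r1:Add1,r2:-13,r3:-5,r4:Add2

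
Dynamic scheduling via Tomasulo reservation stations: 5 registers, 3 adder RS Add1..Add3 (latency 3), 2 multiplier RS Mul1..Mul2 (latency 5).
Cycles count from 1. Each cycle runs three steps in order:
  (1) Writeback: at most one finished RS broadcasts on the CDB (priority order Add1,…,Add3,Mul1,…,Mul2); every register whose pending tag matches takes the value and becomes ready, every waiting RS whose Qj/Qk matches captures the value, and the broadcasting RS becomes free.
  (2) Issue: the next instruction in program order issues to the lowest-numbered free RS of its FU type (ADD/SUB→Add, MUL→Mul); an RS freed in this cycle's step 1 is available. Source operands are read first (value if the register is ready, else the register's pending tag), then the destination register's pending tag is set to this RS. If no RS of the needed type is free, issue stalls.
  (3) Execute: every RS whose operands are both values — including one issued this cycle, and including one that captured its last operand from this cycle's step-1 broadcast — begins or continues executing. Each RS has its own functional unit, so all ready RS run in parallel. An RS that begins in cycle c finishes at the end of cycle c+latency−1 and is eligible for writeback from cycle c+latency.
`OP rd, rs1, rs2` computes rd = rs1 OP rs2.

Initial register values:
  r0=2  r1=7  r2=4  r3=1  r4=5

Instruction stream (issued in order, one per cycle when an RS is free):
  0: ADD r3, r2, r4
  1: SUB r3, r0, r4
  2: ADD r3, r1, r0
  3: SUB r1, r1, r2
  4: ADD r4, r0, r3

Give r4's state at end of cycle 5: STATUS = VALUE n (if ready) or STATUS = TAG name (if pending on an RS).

STATUS = TAG Add2

  c1: issue ADD r3<-Add1  regs: r0:2,r1:7,r2:4,r3:Add1,r4:5
  c2: issue SUB r3<-Add2  regs: r0:2,r1:7,r2:4,r3:Add2,r4:5
  c3: issue ADD r3<-Add3  regs: r0:2,r1:7,r2:4,r3:Add3,r4:5
  c4: CDB Add1=9; issue SUB r1<-Add1  regs: r0:2,r1:Add1,r2:4,r3:Add3,r4:5
  c5: CDB Add2=-3; issue ADD r4<-Add2  regs: r0:2,r1:Add1,r2:4,r3:Add3,r4:Add2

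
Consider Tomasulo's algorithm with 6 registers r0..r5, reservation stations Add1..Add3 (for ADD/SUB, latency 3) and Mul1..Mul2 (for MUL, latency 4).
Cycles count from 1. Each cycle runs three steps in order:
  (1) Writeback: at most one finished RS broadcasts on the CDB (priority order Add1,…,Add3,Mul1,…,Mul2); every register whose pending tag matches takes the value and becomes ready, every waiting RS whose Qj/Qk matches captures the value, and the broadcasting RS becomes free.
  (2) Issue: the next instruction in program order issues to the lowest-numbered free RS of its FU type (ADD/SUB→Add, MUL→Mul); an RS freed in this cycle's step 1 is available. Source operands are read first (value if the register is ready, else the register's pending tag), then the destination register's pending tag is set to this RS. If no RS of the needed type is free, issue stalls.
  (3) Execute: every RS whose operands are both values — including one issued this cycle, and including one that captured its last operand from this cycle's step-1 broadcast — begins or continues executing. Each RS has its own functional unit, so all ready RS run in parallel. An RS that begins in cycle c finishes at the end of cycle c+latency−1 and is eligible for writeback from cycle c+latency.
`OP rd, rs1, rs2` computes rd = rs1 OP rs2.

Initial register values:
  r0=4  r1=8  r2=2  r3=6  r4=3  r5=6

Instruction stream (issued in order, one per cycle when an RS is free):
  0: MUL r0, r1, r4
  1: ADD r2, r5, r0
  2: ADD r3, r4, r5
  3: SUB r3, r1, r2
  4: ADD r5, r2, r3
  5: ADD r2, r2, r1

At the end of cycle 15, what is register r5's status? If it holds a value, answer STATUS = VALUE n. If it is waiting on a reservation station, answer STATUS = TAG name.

STATUS = VALUE 8

cycle 1: issue MUL r0<-Mul1 // r0:Mul1,r1:8,r2:2,r3:6,r4:3,r5:6
cycle 2: issue ADD r2<-Add1 // r0:Mul1,r1:8,r2:Add1,r3:6,r4:3,r5:6
cycle 3: issue ADD r3<-Add2 // r0:Mul1,r1:8,r2:Add1,r3:Add2,r4:3,r5:6
cycle 4: issue SUB r3<-Add3 // r0:Mul1,r1:8,r2:Add1,r3:Add3,r4:3,r5:6
cycle 5: CDB Mul1=24; stall // r0:24,r1:8,r2:Add1,r3:Add3,r4:3,r5:6
cycle 6: CDB Add2=9; issue ADD r5<-Add2 // r0:24,r1:8,r2:Add1,r3:Add3,r4:3,r5:Add2
cycle 7: stall // r0:24,r1:8,r2:Add1,r3:Add3,r4:3,r5:Add2
cycle 8: CDB Add1=30; issue ADD r2<-Add1 // r0:24,r1:8,r2:Add1,r3:Add3,r4:3,r5:Add2
cycle 9: - // r0:24,r1:8,r2:Add1,r3:Add3,r4:3,r5:Add2
cycle 10: - // r0:24,r1:8,r2:Add1,r3:Add3,r4:3,r5:Add2
cycle 11: CDB Add1=38 // r0:24,r1:8,r2:38,r3:Add3,r4:3,r5:Add2
cycle 12: CDB Add3=-22 // r0:24,r1:8,r2:38,r3:-22,r4:3,r5:Add2
cycle 13: - // r0:24,r1:8,r2:38,r3:-22,r4:3,r5:Add2
cycle 14: - // r0:24,r1:8,r2:38,r3:-22,r4:3,r5:Add2
cycle 15: CDB Add2=8 // r0:24,r1:8,r2:38,r3:-22,r4:3,r5:8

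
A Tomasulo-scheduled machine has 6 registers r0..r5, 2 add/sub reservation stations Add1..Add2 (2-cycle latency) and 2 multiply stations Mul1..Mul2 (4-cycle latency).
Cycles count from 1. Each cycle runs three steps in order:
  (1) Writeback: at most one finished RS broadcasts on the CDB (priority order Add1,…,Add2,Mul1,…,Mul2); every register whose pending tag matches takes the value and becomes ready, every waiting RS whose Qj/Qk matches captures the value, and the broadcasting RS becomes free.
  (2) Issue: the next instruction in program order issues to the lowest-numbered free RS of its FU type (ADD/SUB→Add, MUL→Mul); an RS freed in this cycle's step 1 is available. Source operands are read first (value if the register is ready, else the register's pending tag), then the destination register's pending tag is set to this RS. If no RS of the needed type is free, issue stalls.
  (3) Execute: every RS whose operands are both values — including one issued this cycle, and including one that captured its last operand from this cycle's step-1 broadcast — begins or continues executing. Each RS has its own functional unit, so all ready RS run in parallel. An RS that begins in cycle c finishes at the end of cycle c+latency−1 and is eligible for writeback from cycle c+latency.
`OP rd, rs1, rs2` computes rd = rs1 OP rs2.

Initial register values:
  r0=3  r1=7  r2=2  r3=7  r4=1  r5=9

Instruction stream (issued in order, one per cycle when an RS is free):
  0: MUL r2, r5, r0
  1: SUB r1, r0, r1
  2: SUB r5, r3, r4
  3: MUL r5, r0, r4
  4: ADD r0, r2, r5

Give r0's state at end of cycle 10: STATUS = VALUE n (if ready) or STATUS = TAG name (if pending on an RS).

  c1: issue MUL r2<-Mul1  regs: r0:3,r1:7,r2:Mul1,r3:7,r4:1,r5:9
  c2: issue SUB r1<-Add1  regs: r0:3,r1:Add1,r2:Mul1,r3:7,r4:1,r5:9
  c3: issue SUB r5<-Add2  regs: r0:3,r1:Add1,r2:Mul1,r3:7,r4:1,r5:Add2
  c4: CDB Add1=-4; issue MUL r5<-Mul2  regs: r0:3,r1:-4,r2:Mul1,r3:7,r4:1,r5:Mul2
  c5: CDB Add2=6; issue ADD r0<-Add1  regs: r0:Add1,r1:-4,r2:Mul1,r3:7,r4:1,r5:Mul2
  c6: CDB Mul1=27  regs: r0:Add1,r1:-4,r2:27,r3:7,r4:1,r5:Mul2
  c7: -  regs: r0:Add1,r1:-4,r2:27,r3:7,r4:1,r5:Mul2
  c8: CDB Mul2=3  regs: r0:Add1,r1:-4,r2:27,r3:7,r4:1,r5:3
  c9: -  regs: r0:Add1,r1:-4,r2:27,r3:7,r4:1,r5:3
  c10: CDB Add1=30  regs: r0:30,r1:-4,r2:27,r3:7,r4:1,r5:3

STATUS = VALUE 30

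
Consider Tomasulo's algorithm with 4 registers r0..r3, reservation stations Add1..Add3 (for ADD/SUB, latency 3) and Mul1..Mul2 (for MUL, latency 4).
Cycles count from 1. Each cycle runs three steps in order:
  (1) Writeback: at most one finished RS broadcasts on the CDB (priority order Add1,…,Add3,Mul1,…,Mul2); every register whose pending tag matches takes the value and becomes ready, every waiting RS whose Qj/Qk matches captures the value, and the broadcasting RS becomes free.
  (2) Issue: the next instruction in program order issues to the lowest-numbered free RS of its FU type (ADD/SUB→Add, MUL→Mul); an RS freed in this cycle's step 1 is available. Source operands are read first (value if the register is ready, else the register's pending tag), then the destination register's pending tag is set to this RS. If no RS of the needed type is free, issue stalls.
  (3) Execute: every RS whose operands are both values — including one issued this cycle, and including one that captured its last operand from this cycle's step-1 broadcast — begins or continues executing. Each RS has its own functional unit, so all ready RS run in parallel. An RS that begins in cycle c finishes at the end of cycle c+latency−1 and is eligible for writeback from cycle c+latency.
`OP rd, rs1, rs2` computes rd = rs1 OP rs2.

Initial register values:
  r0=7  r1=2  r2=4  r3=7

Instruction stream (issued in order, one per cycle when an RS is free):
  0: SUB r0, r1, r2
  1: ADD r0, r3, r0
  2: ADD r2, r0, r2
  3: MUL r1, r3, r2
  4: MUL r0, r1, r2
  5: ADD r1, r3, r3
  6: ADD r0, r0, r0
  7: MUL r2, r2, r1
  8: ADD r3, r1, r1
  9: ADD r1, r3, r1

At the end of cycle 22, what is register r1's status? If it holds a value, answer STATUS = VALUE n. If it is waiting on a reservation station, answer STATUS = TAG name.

  c1: issue SUB r0<-Add1  regs: r0:Add1,r1:2,r2:4,r3:7
  c2: issue ADD r0<-Add2  regs: r0:Add2,r1:2,r2:4,r3:7
  c3: issue ADD r2<-Add3  regs: r0:Add2,r1:2,r2:Add3,r3:7
  c4: CDB Add1=-2; issue MUL r1<-Mul1  regs: r0:Add2,r1:Mul1,r2:Add3,r3:7
  c5: issue MUL r0<-Mul2  regs: r0:Mul2,r1:Mul1,r2:Add3,r3:7
  c6: issue ADD r1<-Add1  regs: r0:Mul2,r1:Add1,r2:Add3,r3:7
  c7: CDB Add2=5; issue ADD r0<-Add2  regs: r0:Add2,r1:Add1,r2:Add3,r3:7
  c8: stall  regs: r0:Add2,r1:Add1,r2:Add3,r3:7
  c9: CDB Add1=14; stall  regs: r0:Add2,r1:14,r2:Add3,r3:7
  c10: CDB Add3=9; stall  regs: r0:Add2,r1:14,r2:9,r3:7
  c11: stall  regs: r0:Add2,r1:14,r2:9,r3:7
  c12: stall  regs: r0:Add2,r1:14,r2:9,r3:7
  c13: stall  regs: r0:Add2,r1:14,r2:9,r3:7
  c14: CDB Mul1=63; issue MUL r2<-Mul1  regs: r0:Add2,r1:14,r2:Mul1,r3:7
  c15: issue ADD r3<-Add1  regs: r0:Add2,r1:14,r2:Mul1,r3:Add1
  c16: issue ADD r1<-Add3  regs: r0:Add2,r1:Add3,r2:Mul1,r3:Add1
  c17: -  regs: r0:Add2,r1:Add3,r2:Mul1,r3:Add1
  c18: CDB Add1=28  regs: r0:Add2,r1:Add3,r2:Mul1,r3:28
  c19: CDB Mul1=126  regs: r0:Add2,r1:Add3,r2:126,r3:28
  c20: CDB Mul2=567  regs: r0:Add2,r1:Add3,r2:126,r3:28
  c21: CDB Add3=42  regs: r0:Add2,r1:42,r2:126,r3:28
  c22: -  regs: r0:Add2,r1:42,r2:126,r3:28

STATUS = VALUE 42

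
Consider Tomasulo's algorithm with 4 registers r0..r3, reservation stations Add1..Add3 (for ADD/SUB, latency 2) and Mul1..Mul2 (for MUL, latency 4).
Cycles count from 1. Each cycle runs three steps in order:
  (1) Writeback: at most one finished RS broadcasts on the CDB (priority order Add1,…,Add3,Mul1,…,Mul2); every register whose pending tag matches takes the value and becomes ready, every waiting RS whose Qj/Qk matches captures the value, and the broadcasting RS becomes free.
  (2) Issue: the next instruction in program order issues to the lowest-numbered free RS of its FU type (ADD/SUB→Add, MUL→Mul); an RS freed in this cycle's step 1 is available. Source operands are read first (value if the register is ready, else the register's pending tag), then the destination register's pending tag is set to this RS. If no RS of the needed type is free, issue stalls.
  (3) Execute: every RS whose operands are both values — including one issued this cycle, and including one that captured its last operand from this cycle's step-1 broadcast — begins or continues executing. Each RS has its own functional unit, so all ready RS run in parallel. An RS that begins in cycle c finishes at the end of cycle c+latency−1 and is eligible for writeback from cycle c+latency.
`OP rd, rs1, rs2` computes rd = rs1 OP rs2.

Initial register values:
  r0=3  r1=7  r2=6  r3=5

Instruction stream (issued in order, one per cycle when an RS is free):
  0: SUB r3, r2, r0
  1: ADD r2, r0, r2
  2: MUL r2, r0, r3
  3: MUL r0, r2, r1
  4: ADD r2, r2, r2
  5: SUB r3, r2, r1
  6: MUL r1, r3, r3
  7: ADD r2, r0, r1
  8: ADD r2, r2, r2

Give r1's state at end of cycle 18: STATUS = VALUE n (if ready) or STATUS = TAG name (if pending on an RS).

STATUS = VALUE 121

  c1: issue SUB r3<-Add1  regs: r0:3,r1:7,r2:6,r3:Add1
  c2: issue ADD r2<-Add2  regs: r0:3,r1:7,r2:Add2,r3:Add1
  c3: CDB Add1=3; issue MUL r2<-Mul1  regs: r0:3,r1:7,r2:Mul1,r3:3
  c4: CDB Add2=9; issue MUL r0<-Mul2  regs: r0:Mul2,r1:7,r2:Mul1,r3:3
  c5: issue ADD r2<-Add1  regs: r0:Mul2,r1:7,r2:Add1,r3:3
  c6: issue SUB r3<-Add2  regs: r0:Mul2,r1:7,r2:Add1,r3:Add2
  c7: CDB Mul1=9; issue MUL r1<-Mul1  regs: r0:Mul2,r1:Mul1,r2:Add1,r3:Add2
  c8: issue ADD r2<-Add3  regs: r0:Mul2,r1:Mul1,r2:Add3,r3:Add2
  c9: CDB Add1=18; issue ADD r2<-Add1  regs: r0:Mul2,r1:Mul1,r2:Add1,r3:Add2
  c10: -  regs: r0:Mul2,r1:Mul1,r2:Add1,r3:Add2
  c11: CDB Add2=11  regs: r0:Mul2,r1:Mul1,r2:Add1,r3:11
  c12: CDB Mul2=63  regs: r0:63,r1:Mul1,r2:Add1,r3:11
  c13: -  regs: r0:63,r1:Mul1,r2:Add1,r3:11
  c14: -  regs: r0:63,r1:Mul1,r2:Add1,r3:11
  c15: CDB Mul1=121  regs: r0:63,r1:121,r2:Add1,r3:11
  c16: -  regs: r0:63,r1:121,r2:Add1,r3:11
  c17: CDB Add3=184  regs: r0:63,r1:121,r2:Add1,r3:11
  c18: -  regs: r0:63,r1:121,r2:Add1,r3:11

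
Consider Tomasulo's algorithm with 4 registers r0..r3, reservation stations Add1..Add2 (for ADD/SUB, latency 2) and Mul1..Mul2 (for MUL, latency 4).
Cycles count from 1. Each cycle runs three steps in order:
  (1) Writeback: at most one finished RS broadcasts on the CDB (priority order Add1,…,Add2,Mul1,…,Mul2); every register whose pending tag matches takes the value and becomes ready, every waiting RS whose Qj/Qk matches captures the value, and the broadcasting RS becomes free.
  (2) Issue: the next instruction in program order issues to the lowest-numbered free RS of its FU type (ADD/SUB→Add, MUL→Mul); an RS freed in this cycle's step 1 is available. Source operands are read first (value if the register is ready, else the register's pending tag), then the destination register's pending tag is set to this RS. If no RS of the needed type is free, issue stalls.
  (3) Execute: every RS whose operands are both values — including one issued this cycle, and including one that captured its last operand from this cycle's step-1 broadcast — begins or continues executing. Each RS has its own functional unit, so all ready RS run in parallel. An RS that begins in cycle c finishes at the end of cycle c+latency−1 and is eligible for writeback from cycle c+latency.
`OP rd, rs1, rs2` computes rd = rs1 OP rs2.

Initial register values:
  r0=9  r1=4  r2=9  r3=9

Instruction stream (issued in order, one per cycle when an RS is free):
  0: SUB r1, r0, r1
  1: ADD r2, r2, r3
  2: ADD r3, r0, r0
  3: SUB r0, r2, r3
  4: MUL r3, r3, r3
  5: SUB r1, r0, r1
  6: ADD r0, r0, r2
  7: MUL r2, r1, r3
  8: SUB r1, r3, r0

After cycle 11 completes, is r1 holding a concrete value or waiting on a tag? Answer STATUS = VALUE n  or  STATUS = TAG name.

  c1: issue SUB r1<-Add1  regs: r0:9,r1:Add1,r2:9,r3:9
  c2: issue ADD r2<-Add2  regs: r0:9,r1:Add1,r2:Add2,r3:9
  c3: CDB Add1=5; issue ADD r3<-Add1  regs: r0:9,r1:5,r2:Add2,r3:Add1
  c4: CDB Add2=18; issue SUB r0<-Add2  regs: r0:Add2,r1:5,r2:18,r3:Add1
  c5: CDB Add1=18; issue MUL r3<-Mul1  regs: r0:Add2,r1:5,r2:18,r3:Mul1
  c6: issue SUB r1<-Add1  regs: r0:Add2,r1:Add1,r2:18,r3:Mul1
  c7: CDB Add2=0; issue ADD r0<-Add2  regs: r0:Add2,r1:Add1,r2:18,r3:Mul1
  c8: issue MUL r2<-Mul2  regs: r0:Add2,r1:Add1,r2:Mul2,r3:Mul1
  c9: CDB Add1=-5; issue SUB r1<-Add1  regs: r0:Add2,r1:Add1,r2:Mul2,r3:Mul1
  c10: CDB Add2=18  regs: r0:18,r1:Add1,r2:Mul2,r3:Mul1
  c11: CDB Mul1=324  regs: r0:18,r1:Add1,r2:Mul2,r3:324

STATUS = TAG Add1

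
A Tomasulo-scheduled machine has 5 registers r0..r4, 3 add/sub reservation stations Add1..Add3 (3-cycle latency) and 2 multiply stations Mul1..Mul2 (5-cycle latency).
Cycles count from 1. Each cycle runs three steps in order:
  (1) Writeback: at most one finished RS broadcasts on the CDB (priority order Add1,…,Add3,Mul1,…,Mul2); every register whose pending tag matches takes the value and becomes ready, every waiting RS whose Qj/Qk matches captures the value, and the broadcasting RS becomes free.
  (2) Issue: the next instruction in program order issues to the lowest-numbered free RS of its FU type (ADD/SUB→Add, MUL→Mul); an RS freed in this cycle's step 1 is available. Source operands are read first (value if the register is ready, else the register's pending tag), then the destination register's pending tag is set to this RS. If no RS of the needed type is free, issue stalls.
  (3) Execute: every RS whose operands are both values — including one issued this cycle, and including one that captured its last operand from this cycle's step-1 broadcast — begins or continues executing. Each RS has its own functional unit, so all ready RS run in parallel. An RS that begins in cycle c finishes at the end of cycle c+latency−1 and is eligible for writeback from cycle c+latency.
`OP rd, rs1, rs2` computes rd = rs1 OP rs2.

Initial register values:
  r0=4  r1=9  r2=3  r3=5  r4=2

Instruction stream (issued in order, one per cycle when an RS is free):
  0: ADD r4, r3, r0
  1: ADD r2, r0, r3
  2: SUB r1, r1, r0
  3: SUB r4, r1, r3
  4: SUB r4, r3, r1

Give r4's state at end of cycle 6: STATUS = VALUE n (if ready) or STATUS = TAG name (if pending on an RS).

STATUS = TAG Add2

  c1: issue ADD r4<-Add1  regs: r0:4,r1:9,r2:3,r3:5,r4:Add1
  c2: issue ADD r2<-Add2  regs: r0:4,r1:9,r2:Add2,r3:5,r4:Add1
  c3: issue SUB r1<-Add3  regs: r0:4,r1:Add3,r2:Add2,r3:5,r4:Add1
  c4: CDB Add1=9; issue SUB r4<-Add1  regs: r0:4,r1:Add3,r2:Add2,r3:5,r4:Add1
  c5: CDB Add2=9; issue SUB r4<-Add2  regs: r0:4,r1:Add3,r2:9,r3:5,r4:Add2
  c6: CDB Add3=5  regs: r0:4,r1:5,r2:9,r3:5,r4:Add2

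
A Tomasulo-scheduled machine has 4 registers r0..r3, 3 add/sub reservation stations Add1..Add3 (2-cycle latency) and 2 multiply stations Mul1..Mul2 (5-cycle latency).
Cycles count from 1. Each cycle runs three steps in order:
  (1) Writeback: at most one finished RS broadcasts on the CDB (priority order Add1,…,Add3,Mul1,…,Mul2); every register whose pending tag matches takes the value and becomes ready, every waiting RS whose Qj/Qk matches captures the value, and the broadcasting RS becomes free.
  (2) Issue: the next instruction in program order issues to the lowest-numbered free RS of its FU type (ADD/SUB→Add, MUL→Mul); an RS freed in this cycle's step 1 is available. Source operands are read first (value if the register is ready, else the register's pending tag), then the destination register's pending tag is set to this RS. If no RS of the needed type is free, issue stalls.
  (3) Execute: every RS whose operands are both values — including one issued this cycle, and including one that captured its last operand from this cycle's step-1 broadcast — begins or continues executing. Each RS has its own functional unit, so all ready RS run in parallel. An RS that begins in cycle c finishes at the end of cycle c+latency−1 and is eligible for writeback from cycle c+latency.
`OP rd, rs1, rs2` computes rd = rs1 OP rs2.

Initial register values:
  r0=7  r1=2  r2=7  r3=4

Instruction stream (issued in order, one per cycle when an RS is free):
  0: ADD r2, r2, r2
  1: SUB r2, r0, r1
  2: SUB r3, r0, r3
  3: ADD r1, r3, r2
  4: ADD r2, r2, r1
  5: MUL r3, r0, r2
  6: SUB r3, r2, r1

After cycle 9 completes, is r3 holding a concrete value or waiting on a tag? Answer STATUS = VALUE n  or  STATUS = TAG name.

cycle 1: issue ADD r2<-Add1 // r0:7,r1:2,r2:Add1,r3:4
cycle 2: issue SUB r2<-Add2 // r0:7,r1:2,r2:Add2,r3:4
cycle 3: CDB Add1=14; issue SUB r3<-Add1 // r0:7,r1:2,r2:Add2,r3:Add1
cycle 4: CDB Add2=5; issue ADD r1<-Add2 // r0:7,r1:Add2,r2:5,r3:Add1
cycle 5: CDB Add1=3; issue ADD r2<-Add1 // r0:7,r1:Add2,r2:Add1,r3:3
cycle 6: issue MUL r3<-Mul1 // r0:7,r1:Add2,r2:Add1,r3:Mul1
cycle 7: CDB Add2=8; issue SUB r3<-Add2 // r0:7,r1:8,r2:Add1,r3:Add2
cycle 8: - // r0:7,r1:8,r2:Add1,r3:Add2
cycle 9: CDB Add1=13 // r0:7,r1:8,r2:13,r3:Add2

STATUS = TAG Add2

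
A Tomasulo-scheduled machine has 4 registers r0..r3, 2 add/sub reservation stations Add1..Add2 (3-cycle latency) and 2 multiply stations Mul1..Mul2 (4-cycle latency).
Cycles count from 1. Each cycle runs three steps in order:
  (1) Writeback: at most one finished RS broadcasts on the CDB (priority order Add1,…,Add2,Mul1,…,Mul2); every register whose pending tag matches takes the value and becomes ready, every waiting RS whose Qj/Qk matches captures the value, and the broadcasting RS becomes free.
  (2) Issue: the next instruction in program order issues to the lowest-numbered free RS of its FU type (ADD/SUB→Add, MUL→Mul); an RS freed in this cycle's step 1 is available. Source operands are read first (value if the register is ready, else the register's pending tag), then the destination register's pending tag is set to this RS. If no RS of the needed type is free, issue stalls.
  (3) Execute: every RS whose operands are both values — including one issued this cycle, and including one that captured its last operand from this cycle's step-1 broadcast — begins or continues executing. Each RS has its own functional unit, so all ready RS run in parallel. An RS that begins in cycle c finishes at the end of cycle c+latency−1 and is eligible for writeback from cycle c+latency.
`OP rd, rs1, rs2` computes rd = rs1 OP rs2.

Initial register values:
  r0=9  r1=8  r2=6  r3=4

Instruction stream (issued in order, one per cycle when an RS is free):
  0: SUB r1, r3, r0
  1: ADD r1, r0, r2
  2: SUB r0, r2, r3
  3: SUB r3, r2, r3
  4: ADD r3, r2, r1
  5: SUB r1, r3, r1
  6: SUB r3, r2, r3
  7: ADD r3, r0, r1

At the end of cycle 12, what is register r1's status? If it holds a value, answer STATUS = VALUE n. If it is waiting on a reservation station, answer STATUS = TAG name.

cycle 1: issue SUB r1<-Add1 // r0:9,r1:Add1,r2:6,r3:4
cycle 2: issue ADD r1<-Add2 // r0:9,r1:Add2,r2:6,r3:4
cycle 3: stall // r0:9,r1:Add2,r2:6,r3:4
cycle 4: CDB Add1=-5; issue SUB r0<-Add1 // r0:Add1,r1:Add2,r2:6,r3:4
cycle 5: CDB Add2=15; issue SUB r3<-Add2 // r0:Add1,r1:15,r2:6,r3:Add2
cycle 6: stall // r0:Add1,r1:15,r2:6,r3:Add2
cycle 7: CDB Add1=2; issue ADD r3<-Add1 // r0:2,r1:15,r2:6,r3:Add1
cycle 8: CDB Add2=2; issue SUB r1<-Add2 // r0:2,r1:Add2,r2:6,r3:Add1
cycle 9: stall // r0:2,r1:Add2,r2:6,r3:Add1
cycle 10: CDB Add1=21; issue SUB r3<-Add1 // r0:2,r1:Add2,r2:6,r3:Add1
cycle 11: stall // r0:2,r1:Add2,r2:6,r3:Add1
cycle 12: stall // r0:2,r1:Add2,r2:6,r3:Add1

STATUS = TAG Add2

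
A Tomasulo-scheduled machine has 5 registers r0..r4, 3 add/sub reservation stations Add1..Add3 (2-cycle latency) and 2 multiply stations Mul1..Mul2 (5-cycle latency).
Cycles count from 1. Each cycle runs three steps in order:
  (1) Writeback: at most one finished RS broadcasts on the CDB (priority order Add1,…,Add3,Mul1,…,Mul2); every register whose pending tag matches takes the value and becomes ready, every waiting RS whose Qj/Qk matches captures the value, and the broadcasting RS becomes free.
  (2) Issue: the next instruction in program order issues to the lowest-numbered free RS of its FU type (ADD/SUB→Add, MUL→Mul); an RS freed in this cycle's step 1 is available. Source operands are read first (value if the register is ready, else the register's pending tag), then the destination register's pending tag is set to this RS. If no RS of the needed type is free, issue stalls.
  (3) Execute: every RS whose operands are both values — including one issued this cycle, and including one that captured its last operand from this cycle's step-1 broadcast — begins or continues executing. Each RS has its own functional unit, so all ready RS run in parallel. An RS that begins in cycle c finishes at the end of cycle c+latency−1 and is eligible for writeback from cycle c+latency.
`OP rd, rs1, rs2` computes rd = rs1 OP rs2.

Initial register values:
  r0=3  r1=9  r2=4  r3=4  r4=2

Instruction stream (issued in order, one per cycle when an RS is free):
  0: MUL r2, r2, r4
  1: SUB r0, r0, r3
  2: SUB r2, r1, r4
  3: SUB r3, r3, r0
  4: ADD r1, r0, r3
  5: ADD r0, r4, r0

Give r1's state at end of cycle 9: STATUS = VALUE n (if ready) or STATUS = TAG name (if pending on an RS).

STATUS = VALUE 4

c1: issue MUL r2<-Mul1 | r0:3,r1:9,r2:Mul1,r3:4,r4:2
c2: issue SUB r0<-Add1 | r0:Add1,r1:9,r2:Mul1,r3:4,r4:2
c3: issue SUB r2<-Add2 | r0:Add1,r1:9,r2:Add2,r3:4,r4:2
c4: CDB Add1=-1; issue SUB r3<-Add1 | r0:-1,r1:9,r2:Add2,r3:Add1,r4:2
c5: CDB Add2=7; issue ADD r1<-Add2 | r0:-1,r1:Add2,r2:7,r3:Add1,r4:2
c6: CDB Add1=5; issue ADD r0<-Add1 | r0:Add1,r1:Add2,r2:7,r3:5,r4:2
c7: CDB Mul1=8 | r0:Add1,r1:Add2,r2:7,r3:5,r4:2
c8: CDB Add1=1 | r0:1,r1:Add2,r2:7,r3:5,r4:2
c9: CDB Add2=4 | r0:1,r1:4,r2:7,r3:5,r4:2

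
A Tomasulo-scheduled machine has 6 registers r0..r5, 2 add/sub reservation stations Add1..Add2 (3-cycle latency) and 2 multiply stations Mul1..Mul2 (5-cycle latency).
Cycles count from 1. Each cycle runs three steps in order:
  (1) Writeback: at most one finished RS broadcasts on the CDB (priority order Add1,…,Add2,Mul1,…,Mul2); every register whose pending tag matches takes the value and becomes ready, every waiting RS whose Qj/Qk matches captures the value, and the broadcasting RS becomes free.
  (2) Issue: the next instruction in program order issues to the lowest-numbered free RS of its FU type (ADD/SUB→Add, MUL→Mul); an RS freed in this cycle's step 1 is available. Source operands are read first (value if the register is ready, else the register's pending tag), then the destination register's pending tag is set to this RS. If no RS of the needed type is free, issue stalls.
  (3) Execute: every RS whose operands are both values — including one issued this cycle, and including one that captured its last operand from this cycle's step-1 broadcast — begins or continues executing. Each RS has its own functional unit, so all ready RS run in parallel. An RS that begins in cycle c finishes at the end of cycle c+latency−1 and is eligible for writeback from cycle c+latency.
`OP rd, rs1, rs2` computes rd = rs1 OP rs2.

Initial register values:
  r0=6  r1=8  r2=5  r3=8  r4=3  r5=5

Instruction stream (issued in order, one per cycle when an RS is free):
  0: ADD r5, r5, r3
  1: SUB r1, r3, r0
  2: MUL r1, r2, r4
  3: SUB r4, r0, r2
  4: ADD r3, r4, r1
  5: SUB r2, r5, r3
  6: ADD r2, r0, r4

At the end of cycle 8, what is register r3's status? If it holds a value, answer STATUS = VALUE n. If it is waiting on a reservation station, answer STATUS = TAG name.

c1: issue ADD r5<-Add1 | r0:6,r1:8,r2:5,r3:8,r4:3,r5:Add1
c2: issue SUB r1<-Add2 | r0:6,r1:Add2,r2:5,r3:8,r4:3,r5:Add1
c3: issue MUL r1<-Mul1 | r0:6,r1:Mul1,r2:5,r3:8,r4:3,r5:Add1
c4: CDB Add1=13; issue SUB r4<-Add1 | r0:6,r1:Mul1,r2:5,r3:8,r4:Add1,r5:13
c5: CDB Add2=2; issue ADD r3<-Add2 | r0:6,r1:Mul1,r2:5,r3:Add2,r4:Add1,r5:13
c6: stall | r0:6,r1:Mul1,r2:5,r3:Add2,r4:Add1,r5:13
c7: CDB Add1=1; issue SUB r2<-Add1 | r0:6,r1:Mul1,r2:Add1,r3:Add2,r4:1,r5:13
c8: CDB Mul1=15; stall | r0:6,r1:15,r2:Add1,r3:Add2,r4:1,r5:13

STATUS = TAG Add2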